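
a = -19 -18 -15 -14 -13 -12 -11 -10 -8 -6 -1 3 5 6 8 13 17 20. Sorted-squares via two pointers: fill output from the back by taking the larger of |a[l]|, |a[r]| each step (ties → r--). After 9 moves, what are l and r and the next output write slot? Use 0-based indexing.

l=6, r=14, next write slot=8

[0,17] |-19|<=|20| out[17]=400 → r--
[0,16] |-19|>|17| out[16]=361 → l++
[1,16] |-18|>|17| out[15]=324 → l++
[2,16] |-15|<=|17| out[14]=289 → r--
[2,15] |-15|>|13| out[13]=225 → l++
[3,15] |-14|>|13| out[12]=196 → l++
[4,15] |-13|<=|13| out[11]=169 → r--
[4,14] |-13|>|8| out[10]=169 → l++
[5,14] |-12|>|8| out[9]=144 → l++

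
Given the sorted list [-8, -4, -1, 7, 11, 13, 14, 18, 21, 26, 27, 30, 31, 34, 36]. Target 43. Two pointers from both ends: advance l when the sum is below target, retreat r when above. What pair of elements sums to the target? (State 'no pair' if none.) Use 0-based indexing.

l=0 r=14: -8+36=28 <43, l++
l=1 r=14: -4+36=32 <43, l++
l=2 r=14: -1+36=35 <43, l++
l=3 r=14: 7+36=43, found

(7, 36)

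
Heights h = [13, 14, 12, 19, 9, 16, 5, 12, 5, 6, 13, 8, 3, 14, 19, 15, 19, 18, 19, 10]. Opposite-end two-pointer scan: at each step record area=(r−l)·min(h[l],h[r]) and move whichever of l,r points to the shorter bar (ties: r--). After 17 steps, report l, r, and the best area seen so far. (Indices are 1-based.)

l=1 r=20: min(13,10)*19=190 best=190 *, r--
l=1 r=19: min(13,19)*18=234 best=234 *, l++
l=2 r=19: min(14,19)*17=238 best=238 *, l++
l=3 r=19: min(12,19)*16=192 best=238, l++
l=4 r=19: min(19,19)*15=285 best=285 *, r--
l=4 r=18: min(19,18)*14=252 best=285, r--
l=4 r=17: min(19,19)*13=247 best=285, r--
l=4 r=16: min(19,15)*12=180 best=285, r--
l=4 r=15: min(19,19)*11=209 best=285, r--
l=4 r=14: min(19,14)*10=140 best=285, r--
l=4 r=13: min(19,3)*9=27 best=285, r--
l=4 r=12: min(19,8)*8=64 best=285, r--
l=4 r=11: min(19,13)*7=91 best=285, r--
l=4 r=10: min(19,6)*6=36 best=285, r--
l=4 r=9: min(19,5)*5=25 best=285, r--
l=4 r=8: min(19,12)*4=48 best=285, r--
l=4 r=7: min(19,5)*3=15 best=285, r--

l=4, r=6, best area=285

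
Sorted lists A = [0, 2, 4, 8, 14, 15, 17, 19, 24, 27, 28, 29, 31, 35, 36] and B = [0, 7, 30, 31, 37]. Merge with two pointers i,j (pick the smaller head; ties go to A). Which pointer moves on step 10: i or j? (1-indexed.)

i

i=1 j=1: A[i]=0<=B[j]=0 take 0, i++
i=2 j=1: A[i]=2>B[j]=0 take 0, j++
i=2 j=2: A[i]=2<=B[j]=7 take 2, i++
i=3 j=2: A[i]=4<=B[j]=7 take 4, i++
i=4 j=2: A[i]=8>B[j]=7 take 7, j++
i=4 j=3: A[i]=8<=B[j]=30 take 8, i++
i=5 j=3: A[i]=14<=B[j]=30 take 14, i++
i=6 j=3: A[i]=15<=B[j]=30 take 15, i++
i=7 j=3: A[i]=17<=B[j]=30 take 17, i++
i=8 j=3: A[i]=19<=B[j]=30 take 19, i++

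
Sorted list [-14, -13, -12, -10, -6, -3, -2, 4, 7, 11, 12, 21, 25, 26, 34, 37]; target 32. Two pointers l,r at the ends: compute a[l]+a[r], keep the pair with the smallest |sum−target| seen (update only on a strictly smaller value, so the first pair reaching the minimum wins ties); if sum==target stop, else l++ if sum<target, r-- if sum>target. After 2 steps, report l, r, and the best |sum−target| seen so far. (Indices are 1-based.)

l=3, r=16, best |Δ|=8

[1,16] -14+37=23 d=9 * → l++
[2,16] -13+37=24 d=8 * → l++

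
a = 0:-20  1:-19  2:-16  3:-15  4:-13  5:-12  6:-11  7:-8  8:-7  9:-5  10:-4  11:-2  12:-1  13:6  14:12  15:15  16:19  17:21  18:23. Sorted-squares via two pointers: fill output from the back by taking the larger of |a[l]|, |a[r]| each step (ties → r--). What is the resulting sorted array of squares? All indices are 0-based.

[1, 4, 16, 25, 36, 49, 64, 121, 144, 144, 169, 225, 225, 256, 361, 361, 400, 441, 529]

[0,18] |-20|<=|23| out[18]=529 → r--
[0,17] |-20|<=|21| out[17]=441 → r--
[0,16] |-20|>|19| out[16]=400 → l++
[1,16] |-19|<=|19| out[15]=361 → r--
[1,15] |-19|>|15| out[14]=361 → l++
[2,15] |-16|>|15| out[13]=256 → l++
[3,15] |-15|<=|15| out[12]=225 → r--
[3,14] |-15|>|12| out[11]=225 → l++
[4,14] |-13|>|12| out[10]=169 → l++
[5,14] |-12|<=|12| out[9]=144 → r--
[5,13] |-12|>|6| out[8]=144 → l++
[6,13] |-11|>|6| out[7]=121 → l++
[7,13] |-8|>|6| out[6]=64 → l++
[8,13] |-7|>|6| out[5]=49 → l++
[9,13] |-5|<=|6| out[4]=36 → r--
[9,12] |-5|>|-1| out[3]=25 → l++
[10,12] |-4|>|-1| out[2]=16 → l++
[11,12] |-2|>|-1| out[1]=4 → l++
[12,12] |-1|<=|-1| out[0]=1 → r--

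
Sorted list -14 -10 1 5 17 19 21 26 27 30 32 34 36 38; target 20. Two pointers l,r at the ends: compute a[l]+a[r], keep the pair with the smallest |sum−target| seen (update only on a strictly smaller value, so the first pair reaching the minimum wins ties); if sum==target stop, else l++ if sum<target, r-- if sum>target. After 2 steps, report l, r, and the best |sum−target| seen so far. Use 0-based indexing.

[0,13] -14+38=24 d=4 * → r--
[0,12] -14+36=22 d=2 * → r--

l=0, r=11, best |Δ|=2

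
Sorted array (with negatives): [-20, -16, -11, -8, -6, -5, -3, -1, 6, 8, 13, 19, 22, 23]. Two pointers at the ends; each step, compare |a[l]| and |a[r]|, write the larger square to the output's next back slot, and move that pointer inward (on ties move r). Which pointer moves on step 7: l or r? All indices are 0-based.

l

l=0 r=13: |-20|<=|23| out[13]=529, r--
l=0 r=12: |-20|<=|22| out[12]=484, r--
l=0 r=11: |-20|>|19| out[11]=400, l++
l=1 r=11: |-16|<=|19| out[10]=361, r--
l=1 r=10: |-16|>|13| out[9]=256, l++
l=2 r=10: |-11|<=|13| out[8]=169, r--
l=2 r=9: |-11|>|8| out[7]=121, l++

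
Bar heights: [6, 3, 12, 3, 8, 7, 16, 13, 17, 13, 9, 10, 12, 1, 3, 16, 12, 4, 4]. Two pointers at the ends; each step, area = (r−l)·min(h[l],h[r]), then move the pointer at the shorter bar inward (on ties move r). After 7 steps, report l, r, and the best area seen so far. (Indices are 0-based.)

l=0 r=18: min(6,4)*18=72 best=72 *, r--
l=0 r=17: min(6,4)*17=68 best=72, r--
l=0 r=16: min(6,12)*16=96 best=96 *, l++
l=1 r=16: min(3,12)*15=45 best=96, l++
l=2 r=16: min(12,12)*14=168 best=168 *, r--
l=2 r=15: min(12,16)*13=156 best=168, l++
l=3 r=15: min(3,16)*12=36 best=168, l++

l=4, r=15, best area=168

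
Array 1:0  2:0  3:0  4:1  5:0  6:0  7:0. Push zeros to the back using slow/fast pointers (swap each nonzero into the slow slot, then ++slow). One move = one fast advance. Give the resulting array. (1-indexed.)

(s=1,f=1) a[fast]=0 → fast++
(s=1,f=2) a[fast]=0 → fast++
(s=1,f=3) a[fast]=0 → fast++
(s=1,f=4) a[fast]=1≠0 swap→a[1]=1 → slow++,fast++
(s=2,f=5) a[fast]=0 → fast++
(s=2,f=6) a[fast]=0 → fast++
(s=2,f=7) a[fast]=0 → fast++

[1, 0, 0, 0, 0, 0, 0]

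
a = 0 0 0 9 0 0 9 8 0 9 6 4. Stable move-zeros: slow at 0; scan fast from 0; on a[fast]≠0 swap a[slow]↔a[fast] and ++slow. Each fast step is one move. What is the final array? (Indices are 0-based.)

[9, 9, 8, 9, 6, 4, 0, 0, 0, 0, 0, 0]

slow=0 fast=0: a[fast]=0, fast++
slow=0 fast=1: a[fast]=0, fast++
slow=0 fast=2: a[fast]=0, fast++
slow=0 fast=3: a[fast]=9≠0 swap→a[0]=9, slow++,fast++
slow=1 fast=4: a[fast]=0, fast++
slow=1 fast=5: a[fast]=0, fast++
slow=1 fast=6: a[fast]=9≠0 swap→a[1]=9, slow++,fast++
slow=2 fast=7: a[fast]=8≠0 swap→a[2]=8, slow++,fast++
slow=3 fast=8: a[fast]=0, fast++
slow=3 fast=9: a[fast]=9≠0 swap→a[3]=9, slow++,fast++
slow=4 fast=10: a[fast]=6≠0 swap→a[4]=6, slow++,fast++
slow=5 fast=11: a[fast]=4≠0 swap→a[5]=4, slow++,fast++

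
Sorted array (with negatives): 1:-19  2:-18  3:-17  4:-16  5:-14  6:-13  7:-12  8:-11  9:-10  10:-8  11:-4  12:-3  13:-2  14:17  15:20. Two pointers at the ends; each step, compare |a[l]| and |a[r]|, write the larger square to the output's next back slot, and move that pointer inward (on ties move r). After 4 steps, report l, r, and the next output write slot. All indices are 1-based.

[1,15] |-19|<=|20| out[15]=400 → r--
[1,14] |-19|>|17| out[14]=361 → l++
[2,14] |-18|>|17| out[13]=324 → l++
[3,14] |-17|<=|17| out[12]=289 → r--

l=3, r=13, next write slot=11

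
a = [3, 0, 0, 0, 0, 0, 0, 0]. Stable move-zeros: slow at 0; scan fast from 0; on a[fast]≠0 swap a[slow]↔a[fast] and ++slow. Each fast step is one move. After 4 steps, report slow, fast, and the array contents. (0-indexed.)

(s=0,f=0) a[fast]=3≠0 swap→a[0]=3 → slow++,fast++
(s=1,f=1) a[fast]=0 → fast++
(s=1,f=2) a[fast]=0 → fast++
(s=1,f=3) a[fast]=0 → fast++

slow=1, fast=4, a=[3, 0, 0, 0, 0, 0, 0, 0]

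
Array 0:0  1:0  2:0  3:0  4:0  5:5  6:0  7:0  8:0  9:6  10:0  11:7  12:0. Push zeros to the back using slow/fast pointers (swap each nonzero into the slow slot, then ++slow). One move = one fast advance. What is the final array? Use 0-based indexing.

[5, 6, 7, 0, 0, 0, 0, 0, 0, 0, 0, 0, 0]

(s=0,f=0) a[fast]=0 → fast++
(s=0,f=1) a[fast]=0 → fast++
(s=0,f=2) a[fast]=0 → fast++
(s=0,f=3) a[fast]=0 → fast++
(s=0,f=4) a[fast]=0 → fast++
(s=0,f=5) a[fast]=5≠0 swap→a[0]=5 → slow++,fast++
(s=1,f=6) a[fast]=0 → fast++
(s=1,f=7) a[fast]=0 → fast++
(s=1,f=8) a[fast]=0 → fast++
(s=1,f=9) a[fast]=6≠0 swap→a[1]=6 → slow++,fast++
(s=2,f=10) a[fast]=0 → fast++
(s=2,f=11) a[fast]=7≠0 swap→a[2]=7 → slow++,fast++
(s=3,f=12) a[fast]=0 → fast++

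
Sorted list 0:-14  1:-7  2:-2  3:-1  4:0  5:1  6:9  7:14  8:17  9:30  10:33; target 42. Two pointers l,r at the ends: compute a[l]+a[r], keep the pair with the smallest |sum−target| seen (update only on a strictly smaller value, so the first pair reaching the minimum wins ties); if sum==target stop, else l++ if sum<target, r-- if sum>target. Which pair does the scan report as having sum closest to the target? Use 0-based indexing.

pair (9, 33) with sum 42 (|Δ|=0)

l=0 r=10: -14+33=19 d=23 *, l++
l=1 r=10: -7+33=26 d=16 *, l++
l=2 r=10: -2+33=31 d=11 *, l++
l=3 r=10: -1+33=32 d=10 *, l++
l=4 r=10: 0+33=33 d=9 *, l++
l=5 r=10: 1+33=34 d=8 *, l++
l=6 r=10: 9+33=42 d=0 *, stop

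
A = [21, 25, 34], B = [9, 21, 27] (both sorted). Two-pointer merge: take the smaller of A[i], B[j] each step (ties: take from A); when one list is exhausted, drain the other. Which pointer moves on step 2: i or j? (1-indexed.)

[i=1,j=1] A[i]=21>B[j]=9 take 9 → j++
[i=1,j=2] A[i]=21<=B[j]=21 take 21 → i++

i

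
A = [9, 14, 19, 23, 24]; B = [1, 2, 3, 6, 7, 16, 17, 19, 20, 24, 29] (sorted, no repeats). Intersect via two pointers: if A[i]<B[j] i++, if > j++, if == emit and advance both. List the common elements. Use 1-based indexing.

intersection = [19, 24]

i=1 j=1: 9>1, j++
i=1 j=2: 9>2, j++
i=1 j=3: 9>3, j++
i=1 j=4: 9>6, j++
i=1 j=5: 9>7, j++
i=1 j=6: 9<16, i++
i=2 j=6: 14<16, i++
i=3 j=6: 19>16, j++
i=3 j=7: 19>17, j++
i=3 j=8: 19==19 emit, i++,j++
i=4 j=9: 23>20, j++
i=4 j=10: 23<24, i++
i=5 j=10: 24==24 emit, i++,j++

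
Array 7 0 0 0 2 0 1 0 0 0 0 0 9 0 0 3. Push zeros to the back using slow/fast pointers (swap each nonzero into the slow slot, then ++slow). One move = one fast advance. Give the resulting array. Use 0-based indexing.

slow=0 fast=0: a[fast]=7≠0 swap→a[0]=7, slow++,fast++
slow=1 fast=1: a[fast]=0, fast++
slow=1 fast=2: a[fast]=0, fast++
slow=1 fast=3: a[fast]=0, fast++
slow=1 fast=4: a[fast]=2≠0 swap→a[1]=2, slow++,fast++
slow=2 fast=5: a[fast]=0, fast++
slow=2 fast=6: a[fast]=1≠0 swap→a[2]=1, slow++,fast++
slow=3 fast=7: a[fast]=0, fast++
slow=3 fast=8: a[fast]=0, fast++
slow=3 fast=9: a[fast]=0, fast++
slow=3 fast=10: a[fast]=0, fast++
slow=3 fast=11: a[fast]=0, fast++
slow=3 fast=12: a[fast]=9≠0 swap→a[3]=9, slow++,fast++
slow=4 fast=13: a[fast]=0, fast++
slow=4 fast=14: a[fast]=0, fast++
slow=4 fast=15: a[fast]=3≠0 swap→a[4]=3, slow++,fast++

[7, 2, 1, 9, 3, 0, 0, 0, 0, 0, 0, 0, 0, 0, 0, 0]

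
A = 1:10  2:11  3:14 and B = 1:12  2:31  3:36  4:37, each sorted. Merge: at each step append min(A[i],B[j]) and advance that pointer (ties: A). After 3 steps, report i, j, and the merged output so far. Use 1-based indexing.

i=3, j=2, merged so far=[10, 11, 12]

[i=1,j=1] A[i]=10<=B[j]=12 take 10 → i++
[i=2,j=1] A[i]=11<=B[j]=12 take 11 → i++
[i=3,j=1] A[i]=14>B[j]=12 take 12 → j++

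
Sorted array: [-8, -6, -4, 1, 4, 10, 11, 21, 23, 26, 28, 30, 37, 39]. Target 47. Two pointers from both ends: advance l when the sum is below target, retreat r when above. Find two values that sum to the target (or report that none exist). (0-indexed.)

(10, 37)

l=0 r=13: -8+39=31 <47, l++
l=1 r=13: -6+39=33 <47, l++
l=2 r=13: -4+39=35 <47, l++
l=3 r=13: 1+39=40 <47, l++
l=4 r=13: 4+39=43 <47, l++
l=5 r=13: 10+39=49 >47, r--
l=5 r=12: 10+37=47, found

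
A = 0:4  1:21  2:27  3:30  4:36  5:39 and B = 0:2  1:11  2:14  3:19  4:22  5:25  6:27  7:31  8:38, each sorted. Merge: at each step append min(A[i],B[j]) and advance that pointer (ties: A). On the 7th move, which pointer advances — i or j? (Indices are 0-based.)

[i=0,j=0] A[i]=4>B[j]=2 take 2 → j++
[i=0,j=1] A[i]=4<=B[j]=11 take 4 → i++
[i=1,j=1] A[i]=21>B[j]=11 take 11 → j++
[i=1,j=2] A[i]=21>B[j]=14 take 14 → j++
[i=1,j=3] A[i]=21>B[j]=19 take 19 → j++
[i=1,j=4] A[i]=21<=B[j]=22 take 21 → i++
[i=2,j=4] A[i]=27>B[j]=22 take 22 → j++

j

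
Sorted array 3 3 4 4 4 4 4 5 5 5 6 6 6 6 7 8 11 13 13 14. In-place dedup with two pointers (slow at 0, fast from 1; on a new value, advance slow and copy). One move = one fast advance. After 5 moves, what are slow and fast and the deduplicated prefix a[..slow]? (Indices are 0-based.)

(s=0,f=1) a[fast]=3=a[slow] dup → fast++
(s=0,f=2) a[fast]=4≠a[slow]=3 write a[1]=4 → slow++,fast++
(s=1,f=3) a[fast]=4=a[slow] dup → fast++
(s=1,f=4) a[fast]=4=a[slow] dup → fast++
(s=1,f=5) a[fast]=4=a[slow] dup → fast++

slow=1, fast=6, prefix=[3, 4]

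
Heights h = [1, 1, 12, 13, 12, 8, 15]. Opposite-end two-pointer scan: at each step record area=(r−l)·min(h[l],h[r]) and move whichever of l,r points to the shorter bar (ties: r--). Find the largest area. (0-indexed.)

[0,6] min(1,15)*6=6 best=6 * → l++
[1,6] min(1,15)*5=5 best=6 → l++
[2,6] min(12,15)*4=48 best=48 * → l++
[3,6] min(13,15)*3=39 best=48 → l++
[4,6] min(12,15)*2=24 best=48 → l++
[5,6] min(8,15)*1=8 best=48 → l++

max area = 48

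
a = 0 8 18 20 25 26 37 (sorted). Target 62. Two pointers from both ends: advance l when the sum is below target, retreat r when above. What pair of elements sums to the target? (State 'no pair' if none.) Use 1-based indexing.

[1,7] 0+37=37 <62 → l++
[2,7] 8+37=45 <62 → l++
[3,7] 18+37=55 <62 → l++
[4,7] 20+37=57 <62 → l++
[5,7] 25+37=62 → found

(25, 37)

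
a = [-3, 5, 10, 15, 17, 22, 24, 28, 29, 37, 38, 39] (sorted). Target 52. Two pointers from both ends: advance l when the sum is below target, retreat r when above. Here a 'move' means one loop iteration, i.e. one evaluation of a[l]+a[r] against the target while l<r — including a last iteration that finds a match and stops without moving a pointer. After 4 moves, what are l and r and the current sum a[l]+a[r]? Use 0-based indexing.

l=3, r=10, sum=53

l=0 r=11: -3+39=36 <52, l++
l=1 r=11: 5+39=44 <52, l++
l=2 r=11: 10+39=49 <52, l++
l=3 r=11: 15+39=54 >52, r--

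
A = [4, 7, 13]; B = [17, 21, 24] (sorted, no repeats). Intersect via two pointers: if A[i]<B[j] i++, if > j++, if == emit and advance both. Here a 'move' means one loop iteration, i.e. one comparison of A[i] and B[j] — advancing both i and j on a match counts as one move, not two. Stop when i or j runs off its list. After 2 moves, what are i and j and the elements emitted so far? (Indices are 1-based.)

i=1 j=1: 4<17, i++
i=2 j=1: 7<17, i++

i=3, j=1, emitted=[]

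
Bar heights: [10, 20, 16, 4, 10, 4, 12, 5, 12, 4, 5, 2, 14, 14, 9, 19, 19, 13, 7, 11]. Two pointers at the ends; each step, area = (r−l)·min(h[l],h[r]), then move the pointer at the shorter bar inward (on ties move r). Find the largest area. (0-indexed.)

max area = 285

l=0 r=19: min(10,11)*19=190 best=190 *, l++
l=1 r=19: min(20,11)*18=198 best=198 *, r--
l=1 r=18: min(20,7)*17=119 best=198, r--
l=1 r=17: min(20,13)*16=208 best=208 *, r--
l=1 r=16: min(20,19)*15=285 best=285 *, r--
l=1 r=15: min(20,19)*14=266 best=285, r--
l=1 r=14: min(20,9)*13=117 best=285, r--
l=1 r=13: min(20,14)*12=168 best=285, r--
l=1 r=12: min(20,14)*11=154 best=285, r--
l=1 r=11: min(20,2)*10=20 best=285, r--
l=1 r=10: min(20,5)*9=45 best=285, r--
l=1 r=9: min(20,4)*8=32 best=285, r--
l=1 r=8: min(20,12)*7=84 best=285, r--
l=1 r=7: min(20,5)*6=30 best=285, r--
l=1 r=6: min(20,12)*5=60 best=285, r--
l=1 r=5: min(20,4)*4=16 best=285, r--
l=1 r=4: min(20,10)*3=30 best=285, r--
l=1 r=3: min(20,4)*2=8 best=285, r--
l=1 r=2: min(20,16)*1=16 best=285, r--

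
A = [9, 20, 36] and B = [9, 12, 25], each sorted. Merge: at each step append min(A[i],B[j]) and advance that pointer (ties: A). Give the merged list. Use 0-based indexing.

i=0 j=0: A[i]=9<=B[j]=9 take 9, i++
i=1 j=0: A[i]=20>B[j]=9 take 9, j++
i=1 j=1: A[i]=20>B[j]=12 take 12, j++
i=1 j=2: A[i]=20<=B[j]=25 take 20, i++
i=2 j=2: A[i]=36>B[j]=25 take 25, j++
i=2 j=3: B done, take A[i]=36, i++

[9, 9, 12, 20, 25, 36]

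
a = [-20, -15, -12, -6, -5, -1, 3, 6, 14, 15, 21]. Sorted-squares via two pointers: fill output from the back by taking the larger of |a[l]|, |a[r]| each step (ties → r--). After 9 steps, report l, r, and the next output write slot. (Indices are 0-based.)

l=5, r=6, next write slot=1

l=0 r=10: |-20|<=|21| out[10]=441, r--
l=0 r=9: |-20|>|15| out[9]=400, l++
l=1 r=9: |-15|<=|15| out[8]=225, r--
l=1 r=8: |-15|>|14| out[7]=225, l++
l=2 r=8: |-12|<=|14| out[6]=196, r--
l=2 r=7: |-12|>|6| out[5]=144, l++
l=3 r=7: |-6|<=|6| out[4]=36, r--
l=3 r=6: |-6|>|3| out[3]=36, l++
l=4 r=6: |-5|>|3| out[2]=25, l++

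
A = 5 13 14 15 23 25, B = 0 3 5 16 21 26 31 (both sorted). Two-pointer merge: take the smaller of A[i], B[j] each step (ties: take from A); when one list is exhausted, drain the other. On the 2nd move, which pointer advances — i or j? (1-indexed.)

j

[i=1,j=1] A[i]=5>B[j]=0 take 0 → j++
[i=1,j=2] A[i]=5>B[j]=3 take 3 → j++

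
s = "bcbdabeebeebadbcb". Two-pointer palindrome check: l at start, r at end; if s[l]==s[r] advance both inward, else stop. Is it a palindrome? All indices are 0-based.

l=0 r=16: 'b'=='b', l++,r--
l=1 r=15: 'c'=='c', l++,r--
l=2 r=14: 'b'=='b', l++,r--
l=3 r=13: 'd'=='d', l++,r--
l=4 r=12: 'a'=='a', l++,r--
l=5 r=11: 'b'=='b', l++,r--
l=6 r=10: 'e'=='e', l++,r--
l=7 r=9: 'e'=='e', l++,r--

palindrome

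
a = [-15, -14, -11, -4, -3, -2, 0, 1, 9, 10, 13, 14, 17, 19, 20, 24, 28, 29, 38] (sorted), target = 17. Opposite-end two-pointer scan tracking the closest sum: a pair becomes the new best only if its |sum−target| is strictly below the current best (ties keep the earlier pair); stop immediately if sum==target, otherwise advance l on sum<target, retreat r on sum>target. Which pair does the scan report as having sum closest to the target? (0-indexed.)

[0,18] -15+38=23 d=6 * → r--
[0,17] -15+29=14 d=3 * → l++
[1,17] -14+29=15 d=2 * → l++
[2,17] -11+29=18 d=1 * → r--
[2,16] -11+28=17 d=0 * → stop

pair (-11, 28) with sum 17 (|Δ|=0)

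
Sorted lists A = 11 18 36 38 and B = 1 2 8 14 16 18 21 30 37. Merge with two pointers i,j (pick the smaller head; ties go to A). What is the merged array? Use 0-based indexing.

[1, 2, 8, 11, 14, 16, 18, 18, 21, 30, 36, 37, 38]

[i=0,j=0] A[i]=11>B[j]=1 take 1 → j++
[i=0,j=1] A[i]=11>B[j]=2 take 2 → j++
[i=0,j=2] A[i]=11>B[j]=8 take 8 → j++
[i=0,j=3] A[i]=11<=B[j]=14 take 11 → i++
[i=1,j=3] A[i]=18>B[j]=14 take 14 → j++
[i=1,j=4] A[i]=18>B[j]=16 take 16 → j++
[i=1,j=5] A[i]=18<=B[j]=18 take 18 → i++
[i=2,j=5] A[i]=36>B[j]=18 take 18 → j++
[i=2,j=6] A[i]=36>B[j]=21 take 21 → j++
[i=2,j=7] A[i]=36>B[j]=30 take 30 → j++
[i=2,j=8] A[i]=36<=B[j]=37 take 36 → i++
[i=3,j=8] A[i]=38>B[j]=37 take 37 → j++
[i=3,j=9] B done, take A[i]=38 → i++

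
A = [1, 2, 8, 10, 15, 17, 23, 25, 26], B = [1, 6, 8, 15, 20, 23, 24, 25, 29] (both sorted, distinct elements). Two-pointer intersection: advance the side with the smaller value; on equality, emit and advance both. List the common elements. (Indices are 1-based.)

i=1 j=1: 1==1 emit, i++,j++
i=2 j=2: 2<6, i++
i=3 j=2: 8>6, j++
i=3 j=3: 8==8 emit, i++,j++
i=4 j=4: 10<15, i++
i=5 j=4: 15==15 emit, i++,j++
i=6 j=5: 17<20, i++
i=7 j=5: 23>20, j++
i=7 j=6: 23==23 emit, i++,j++
i=8 j=7: 25>24, j++
i=8 j=8: 25==25 emit, i++,j++
i=9 j=9: 26<29, i++

intersection = [1, 8, 15, 23, 25]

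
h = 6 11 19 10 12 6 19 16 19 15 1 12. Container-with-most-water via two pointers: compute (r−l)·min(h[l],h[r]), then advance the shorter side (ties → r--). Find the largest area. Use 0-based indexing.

l=0 r=11: min(6,12)*11=66 best=66 *, l++
l=1 r=11: min(11,12)*10=110 best=110 *, l++
l=2 r=11: min(19,12)*9=108 best=110, r--
l=2 r=10: min(19,1)*8=8 best=110, r--
l=2 r=9: min(19,15)*7=105 best=110, r--
l=2 r=8: min(19,19)*6=114 best=114 *, r--
l=2 r=7: min(19,16)*5=80 best=114, r--
l=2 r=6: min(19,19)*4=76 best=114, r--
l=2 r=5: min(19,6)*3=18 best=114, r--
l=2 r=4: min(19,12)*2=24 best=114, r--
l=2 r=3: min(19,10)*1=10 best=114, r--

max area = 114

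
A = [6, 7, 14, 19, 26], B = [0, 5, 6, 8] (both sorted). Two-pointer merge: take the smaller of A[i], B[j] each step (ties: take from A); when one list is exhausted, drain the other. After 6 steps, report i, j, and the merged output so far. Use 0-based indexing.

[i=0,j=0] A[i]=6>B[j]=0 take 0 → j++
[i=0,j=1] A[i]=6>B[j]=5 take 5 → j++
[i=0,j=2] A[i]=6<=B[j]=6 take 6 → i++
[i=1,j=2] A[i]=7>B[j]=6 take 6 → j++
[i=1,j=3] A[i]=7<=B[j]=8 take 7 → i++
[i=2,j=3] A[i]=14>B[j]=8 take 8 → j++

i=2, j=4, merged so far=[0, 5, 6, 6, 7, 8]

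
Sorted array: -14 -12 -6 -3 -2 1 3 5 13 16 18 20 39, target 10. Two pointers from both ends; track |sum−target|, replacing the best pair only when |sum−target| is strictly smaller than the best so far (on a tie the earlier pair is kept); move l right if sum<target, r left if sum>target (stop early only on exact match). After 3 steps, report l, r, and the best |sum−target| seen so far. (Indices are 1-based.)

[1,13] -14+39=25 d=15 * → r--
[1,12] -14+20=6 d=4 * → l++
[2,12] -12+20=8 d=2 * → l++

l=3, r=12, best |Δ|=2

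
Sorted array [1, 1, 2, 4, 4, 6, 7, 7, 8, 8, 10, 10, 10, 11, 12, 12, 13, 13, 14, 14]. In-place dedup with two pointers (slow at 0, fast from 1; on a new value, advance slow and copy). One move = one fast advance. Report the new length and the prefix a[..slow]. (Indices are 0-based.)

length 11; prefix = [1, 2, 4, 6, 7, 8, 10, 11, 12, 13, 14]

slow=0 fast=1: a[fast]=1=a[slow] dup, fast++
slow=0 fast=2: a[fast]=2≠a[slow]=1 write a[1]=2, slow++,fast++
slow=1 fast=3: a[fast]=4≠a[slow]=2 write a[2]=4, slow++,fast++
slow=2 fast=4: a[fast]=4=a[slow] dup, fast++
slow=2 fast=5: a[fast]=6≠a[slow]=4 write a[3]=6, slow++,fast++
slow=3 fast=6: a[fast]=7≠a[slow]=6 write a[4]=7, slow++,fast++
slow=4 fast=7: a[fast]=7=a[slow] dup, fast++
slow=4 fast=8: a[fast]=8≠a[slow]=7 write a[5]=8, slow++,fast++
slow=5 fast=9: a[fast]=8=a[slow] dup, fast++
slow=5 fast=10: a[fast]=10≠a[slow]=8 write a[6]=10, slow++,fast++
slow=6 fast=11: a[fast]=10=a[slow] dup, fast++
slow=6 fast=12: a[fast]=10=a[slow] dup, fast++
slow=6 fast=13: a[fast]=11≠a[slow]=10 write a[7]=11, slow++,fast++
slow=7 fast=14: a[fast]=12≠a[slow]=11 write a[8]=12, slow++,fast++
slow=8 fast=15: a[fast]=12=a[slow] dup, fast++
slow=8 fast=16: a[fast]=13≠a[slow]=12 write a[9]=13, slow++,fast++
slow=9 fast=17: a[fast]=13=a[slow] dup, fast++
slow=9 fast=18: a[fast]=14≠a[slow]=13 write a[10]=14, slow++,fast++
slow=10 fast=19: a[fast]=14=a[slow] dup, fast++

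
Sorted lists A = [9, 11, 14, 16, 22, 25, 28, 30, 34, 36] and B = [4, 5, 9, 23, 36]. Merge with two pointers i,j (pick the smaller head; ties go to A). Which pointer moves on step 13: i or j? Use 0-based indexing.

[i=0,j=0] A[i]=9>B[j]=4 take 4 → j++
[i=0,j=1] A[i]=9>B[j]=5 take 5 → j++
[i=0,j=2] A[i]=9<=B[j]=9 take 9 → i++
[i=1,j=2] A[i]=11>B[j]=9 take 9 → j++
[i=1,j=3] A[i]=11<=B[j]=23 take 11 → i++
[i=2,j=3] A[i]=14<=B[j]=23 take 14 → i++
[i=3,j=3] A[i]=16<=B[j]=23 take 16 → i++
[i=4,j=3] A[i]=22<=B[j]=23 take 22 → i++
[i=5,j=3] A[i]=25>B[j]=23 take 23 → j++
[i=5,j=4] A[i]=25<=B[j]=36 take 25 → i++
[i=6,j=4] A[i]=28<=B[j]=36 take 28 → i++
[i=7,j=4] A[i]=30<=B[j]=36 take 30 → i++
[i=8,j=4] A[i]=34<=B[j]=36 take 34 → i++

i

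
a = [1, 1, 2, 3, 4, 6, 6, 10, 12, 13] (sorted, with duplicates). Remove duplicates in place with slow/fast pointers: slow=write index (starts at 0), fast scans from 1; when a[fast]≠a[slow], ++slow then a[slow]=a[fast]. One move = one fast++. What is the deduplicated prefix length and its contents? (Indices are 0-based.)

slow=0 fast=1: a[fast]=1=a[slow] dup, fast++
slow=0 fast=2: a[fast]=2≠a[slow]=1 write a[1]=2, slow++,fast++
slow=1 fast=3: a[fast]=3≠a[slow]=2 write a[2]=3, slow++,fast++
slow=2 fast=4: a[fast]=4≠a[slow]=3 write a[3]=4, slow++,fast++
slow=3 fast=5: a[fast]=6≠a[slow]=4 write a[4]=6, slow++,fast++
slow=4 fast=6: a[fast]=6=a[slow] dup, fast++
slow=4 fast=7: a[fast]=10≠a[slow]=6 write a[5]=10, slow++,fast++
slow=5 fast=8: a[fast]=12≠a[slow]=10 write a[6]=12, slow++,fast++
slow=6 fast=9: a[fast]=13≠a[slow]=12 write a[7]=13, slow++,fast++

length 8; prefix = [1, 2, 3, 4, 6, 10, 12, 13]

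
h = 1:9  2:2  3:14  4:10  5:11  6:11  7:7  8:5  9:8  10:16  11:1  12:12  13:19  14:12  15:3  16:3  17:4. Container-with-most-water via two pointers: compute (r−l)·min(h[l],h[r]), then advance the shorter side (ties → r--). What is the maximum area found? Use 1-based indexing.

l=1 r=17: min(9,4)*16=64 best=64 *, r--
l=1 r=16: min(9,3)*15=45 best=64, r--
l=1 r=15: min(9,3)*14=42 best=64, r--
l=1 r=14: min(9,12)*13=117 best=117 *, l++
l=2 r=14: min(2,12)*12=24 best=117, l++
l=3 r=14: min(14,12)*11=132 best=132 *, r--
l=3 r=13: min(14,19)*10=140 best=140 *, l++
l=4 r=13: min(10,19)*9=90 best=140, l++
l=5 r=13: min(11,19)*8=88 best=140, l++
l=6 r=13: min(11,19)*7=77 best=140, l++
l=7 r=13: min(7,19)*6=42 best=140, l++
l=8 r=13: min(5,19)*5=25 best=140, l++
l=9 r=13: min(8,19)*4=32 best=140, l++
l=10 r=13: min(16,19)*3=48 best=140, l++
l=11 r=13: min(1,19)*2=2 best=140, l++
l=12 r=13: min(12,19)*1=12 best=140, l++

max area = 140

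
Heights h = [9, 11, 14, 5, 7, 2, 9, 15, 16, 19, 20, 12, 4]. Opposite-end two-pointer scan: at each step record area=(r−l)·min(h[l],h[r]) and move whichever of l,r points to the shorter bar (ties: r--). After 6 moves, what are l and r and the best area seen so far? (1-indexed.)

l=1 r=13: min(9,4)*12=48 best=48 *, r--
l=1 r=12: min(9,12)*11=99 best=99 *, l++
l=2 r=12: min(11,12)*10=110 best=110 *, l++
l=3 r=12: min(14,12)*9=108 best=110, r--
l=3 r=11: min(14,20)*8=112 best=112 *, l++
l=4 r=11: min(5,20)*7=35 best=112, l++

l=5, r=11, best area=112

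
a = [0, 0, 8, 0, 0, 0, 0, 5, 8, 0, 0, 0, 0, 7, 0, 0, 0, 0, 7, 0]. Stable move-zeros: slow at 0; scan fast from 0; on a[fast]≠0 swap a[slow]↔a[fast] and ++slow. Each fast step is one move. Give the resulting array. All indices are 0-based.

[8, 5, 8, 7, 7, 0, 0, 0, 0, 0, 0, 0, 0, 0, 0, 0, 0, 0, 0, 0]

(s=0,f=0) a[fast]=0 → fast++
(s=0,f=1) a[fast]=0 → fast++
(s=0,f=2) a[fast]=8≠0 swap→a[0]=8 → slow++,fast++
(s=1,f=3) a[fast]=0 → fast++
(s=1,f=4) a[fast]=0 → fast++
(s=1,f=5) a[fast]=0 → fast++
(s=1,f=6) a[fast]=0 → fast++
(s=1,f=7) a[fast]=5≠0 swap→a[1]=5 → slow++,fast++
(s=2,f=8) a[fast]=8≠0 swap→a[2]=8 → slow++,fast++
(s=3,f=9) a[fast]=0 → fast++
(s=3,f=10) a[fast]=0 → fast++
(s=3,f=11) a[fast]=0 → fast++
(s=3,f=12) a[fast]=0 → fast++
(s=3,f=13) a[fast]=7≠0 swap→a[3]=7 → slow++,fast++
(s=4,f=14) a[fast]=0 → fast++
(s=4,f=15) a[fast]=0 → fast++
(s=4,f=16) a[fast]=0 → fast++
(s=4,f=17) a[fast]=0 → fast++
(s=4,f=18) a[fast]=7≠0 swap→a[4]=7 → slow++,fast++
(s=5,f=19) a[fast]=0 → fast++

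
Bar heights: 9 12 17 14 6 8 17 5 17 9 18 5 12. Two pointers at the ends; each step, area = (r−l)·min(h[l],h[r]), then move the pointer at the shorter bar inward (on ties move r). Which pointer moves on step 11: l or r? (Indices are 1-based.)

l

[1,13] min(9,12)*12=108 best=108 * → l++
[2,13] min(12,12)*11=132 best=132 * → r--
[2,12] min(12,5)*10=50 best=132 → r--
[2,11] min(12,18)*9=108 best=132 → l++
[3,11] min(17,18)*8=136 best=136 * → l++
[4,11] min(14,18)*7=98 best=136 → l++
[5,11] min(6,18)*6=36 best=136 → l++
[6,11] min(8,18)*5=40 best=136 → l++
[7,11] min(17,18)*4=68 best=136 → l++
[8,11] min(5,18)*3=15 best=136 → l++
[9,11] min(17,18)*2=34 best=136 → l++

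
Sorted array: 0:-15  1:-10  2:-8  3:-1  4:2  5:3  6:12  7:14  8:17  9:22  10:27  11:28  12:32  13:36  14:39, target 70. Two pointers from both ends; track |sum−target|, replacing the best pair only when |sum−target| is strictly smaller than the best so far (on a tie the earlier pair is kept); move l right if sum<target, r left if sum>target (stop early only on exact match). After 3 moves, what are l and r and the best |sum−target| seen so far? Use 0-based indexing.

[0,14] -15+39=24 d=46 * → l++
[1,14] -10+39=29 d=41 * → l++
[2,14] -8+39=31 d=39 * → l++

l=3, r=14, best |Δ|=39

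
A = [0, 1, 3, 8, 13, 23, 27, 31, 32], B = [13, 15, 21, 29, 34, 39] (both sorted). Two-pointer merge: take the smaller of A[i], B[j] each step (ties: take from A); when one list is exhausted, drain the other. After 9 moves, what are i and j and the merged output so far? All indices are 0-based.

i=6, j=3, merged so far=[0, 1, 3, 8, 13, 13, 15, 21, 23]

[i=0,j=0] A[i]=0<=B[j]=13 take 0 → i++
[i=1,j=0] A[i]=1<=B[j]=13 take 1 → i++
[i=2,j=0] A[i]=3<=B[j]=13 take 3 → i++
[i=3,j=0] A[i]=8<=B[j]=13 take 8 → i++
[i=4,j=0] A[i]=13<=B[j]=13 take 13 → i++
[i=5,j=0] A[i]=23>B[j]=13 take 13 → j++
[i=5,j=1] A[i]=23>B[j]=15 take 15 → j++
[i=5,j=2] A[i]=23>B[j]=21 take 21 → j++
[i=5,j=3] A[i]=23<=B[j]=29 take 23 → i++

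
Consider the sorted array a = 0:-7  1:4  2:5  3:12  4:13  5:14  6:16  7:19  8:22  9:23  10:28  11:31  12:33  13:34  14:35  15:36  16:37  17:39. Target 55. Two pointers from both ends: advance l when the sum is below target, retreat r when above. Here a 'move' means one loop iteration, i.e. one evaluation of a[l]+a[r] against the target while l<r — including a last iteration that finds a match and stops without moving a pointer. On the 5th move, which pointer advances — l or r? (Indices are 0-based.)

l

[0,17] -7+39=32 <55 → l++
[1,17] 4+39=43 <55 → l++
[2,17] 5+39=44 <55 → l++
[3,17] 12+39=51 <55 → l++
[4,17] 13+39=52 <55 → l++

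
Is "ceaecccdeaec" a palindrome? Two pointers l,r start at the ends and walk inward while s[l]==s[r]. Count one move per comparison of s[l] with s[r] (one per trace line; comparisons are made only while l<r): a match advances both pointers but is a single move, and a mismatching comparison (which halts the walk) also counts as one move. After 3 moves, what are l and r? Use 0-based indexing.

[0,11] 'c'=='c' → l++,r--
[1,10] 'e'=='e' → l++,r--
[2,9] 'a'=='a' → l++,r--

l=3, r=8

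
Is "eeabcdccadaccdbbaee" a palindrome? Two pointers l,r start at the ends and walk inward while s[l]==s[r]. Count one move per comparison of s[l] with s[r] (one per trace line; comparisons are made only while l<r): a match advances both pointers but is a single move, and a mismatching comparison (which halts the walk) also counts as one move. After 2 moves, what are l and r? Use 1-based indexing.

[1,19] 'e'=='e' → l++,r--
[2,18] 'e'=='e' → l++,r--

l=3, r=17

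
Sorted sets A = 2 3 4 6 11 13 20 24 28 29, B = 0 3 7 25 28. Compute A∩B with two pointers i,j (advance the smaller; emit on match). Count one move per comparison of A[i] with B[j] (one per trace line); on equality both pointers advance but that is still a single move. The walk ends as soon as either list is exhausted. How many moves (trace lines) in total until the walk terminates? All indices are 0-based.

12 moves

i=0 j=0: 2>0, j++
i=0 j=1: 2<3, i++
i=1 j=1: 3==3 emit, i++,j++
i=2 j=2: 4<7, i++
i=3 j=2: 6<7, i++
i=4 j=2: 11>7, j++
i=4 j=3: 11<25, i++
i=5 j=3: 13<25, i++
i=6 j=3: 20<25, i++
i=7 j=3: 24<25, i++
i=8 j=3: 28>25, j++
i=8 j=4: 28==28 emit, i++,j++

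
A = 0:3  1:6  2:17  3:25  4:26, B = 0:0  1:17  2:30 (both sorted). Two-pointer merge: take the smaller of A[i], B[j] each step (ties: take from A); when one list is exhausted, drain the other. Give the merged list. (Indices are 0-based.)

[0, 3, 6, 17, 17, 25, 26, 30]

i=0 j=0: A[i]=3>B[j]=0 take 0, j++
i=0 j=1: A[i]=3<=B[j]=17 take 3, i++
i=1 j=1: A[i]=6<=B[j]=17 take 6, i++
i=2 j=1: A[i]=17<=B[j]=17 take 17, i++
i=3 j=1: A[i]=25>B[j]=17 take 17, j++
i=3 j=2: A[i]=25<=B[j]=30 take 25, i++
i=4 j=2: A[i]=26<=B[j]=30 take 26, i++
i=5 j=2: A done, take B[j]=30, j++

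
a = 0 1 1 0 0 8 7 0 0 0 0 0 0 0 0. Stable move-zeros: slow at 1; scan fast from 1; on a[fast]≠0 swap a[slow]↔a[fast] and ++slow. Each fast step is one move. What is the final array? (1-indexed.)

(s=1,f=1) a[fast]=0 → fast++
(s=1,f=2) a[fast]=1≠0 swap→a[1]=1 → slow++,fast++
(s=2,f=3) a[fast]=1≠0 swap→a[2]=1 → slow++,fast++
(s=3,f=4) a[fast]=0 → fast++
(s=3,f=5) a[fast]=0 → fast++
(s=3,f=6) a[fast]=8≠0 swap→a[3]=8 → slow++,fast++
(s=4,f=7) a[fast]=7≠0 swap→a[4]=7 → slow++,fast++
(s=5,f=8) a[fast]=0 → fast++
(s=5,f=9) a[fast]=0 → fast++
(s=5,f=10) a[fast]=0 → fast++
(s=5,f=11) a[fast]=0 → fast++
(s=5,f=12) a[fast]=0 → fast++
(s=5,f=13) a[fast]=0 → fast++
(s=5,f=14) a[fast]=0 → fast++
(s=5,f=15) a[fast]=0 → fast++

[1, 1, 8, 7, 0, 0, 0, 0, 0, 0, 0, 0, 0, 0, 0]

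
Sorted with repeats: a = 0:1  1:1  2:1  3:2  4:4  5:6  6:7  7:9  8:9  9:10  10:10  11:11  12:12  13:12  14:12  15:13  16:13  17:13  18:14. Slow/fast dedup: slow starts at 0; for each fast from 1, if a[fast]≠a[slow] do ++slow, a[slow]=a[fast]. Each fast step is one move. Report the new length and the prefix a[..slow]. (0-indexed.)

(s=0,f=1) a[fast]=1=a[slow] dup → fast++
(s=0,f=2) a[fast]=1=a[slow] dup → fast++
(s=0,f=3) a[fast]=2≠a[slow]=1 write a[1]=2 → slow++,fast++
(s=1,f=4) a[fast]=4≠a[slow]=2 write a[2]=4 → slow++,fast++
(s=2,f=5) a[fast]=6≠a[slow]=4 write a[3]=6 → slow++,fast++
(s=3,f=6) a[fast]=7≠a[slow]=6 write a[4]=7 → slow++,fast++
(s=4,f=7) a[fast]=9≠a[slow]=7 write a[5]=9 → slow++,fast++
(s=5,f=8) a[fast]=9=a[slow] dup → fast++
(s=5,f=9) a[fast]=10≠a[slow]=9 write a[6]=10 → slow++,fast++
(s=6,f=10) a[fast]=10=a[slow] dup → fast++
(s=6,f=11) a[fast]=11≠a[slow]=10 write a[7]=11 → slow++,fast++
(s=7,f=12) a[fast]=12≠a[slow]=11 write a[8]=12 → slow++,fast++
(s=8,f=13) a[fast]=12=a[slow] dup → fast++
(s=8,f=14) a[fast]=12=a[slow] dup → fast++
(s=8,f=15) a[fast]=13≠a[slow]=12 write a[9]=13 → slow++,fast++
(s=9,f=16) a[fast]=13=a[slow] dup → fast++
(s=9,f=17) a[fast]=13=a[slow] dup → fast++
(s=9,f=18) a[fast]=14≠a[slow]=13 write a[10]=14 → slow++,fast++

length 11; prefix = [1, 2, 4, 6, 7, 9, 10, 11, 12, 13, 14]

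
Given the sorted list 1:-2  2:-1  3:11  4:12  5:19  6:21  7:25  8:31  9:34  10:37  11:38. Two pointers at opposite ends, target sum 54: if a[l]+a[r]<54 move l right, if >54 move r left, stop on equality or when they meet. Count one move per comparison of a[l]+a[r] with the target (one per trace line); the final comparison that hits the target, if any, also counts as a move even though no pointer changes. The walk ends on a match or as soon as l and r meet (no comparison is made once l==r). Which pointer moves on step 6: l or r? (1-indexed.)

r

[1,11] -2+38=36 <54 → l++
[2,11] -1+38=37 <54 → l++
[3,11] 11+38=49 <54 → l++
[4,11] 12+38=50 <54 → l++
[5,11] 19+38=57 >54 → r--
[5,10] 19+37=56 >54 → r--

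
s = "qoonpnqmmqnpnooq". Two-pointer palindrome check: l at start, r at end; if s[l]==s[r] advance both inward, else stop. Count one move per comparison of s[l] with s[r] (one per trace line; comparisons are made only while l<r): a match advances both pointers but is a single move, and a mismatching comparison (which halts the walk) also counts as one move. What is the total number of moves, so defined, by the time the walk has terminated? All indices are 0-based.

8 moves

[0,15] 'q'=='q' → l++,r--
[1,14] 'o'=='o' → l++,r--
[2,13] 'o'=='o' → l++,r--
[3,12] 'n'=='n' → l++,r--
[4,11] 'p'=='p' → l++,r--
[5,10] 'n'=='n' → l++,r--
[6,9] 'q'=='q' → l++,r--
[7,8] 'm'=='m' → l++,r--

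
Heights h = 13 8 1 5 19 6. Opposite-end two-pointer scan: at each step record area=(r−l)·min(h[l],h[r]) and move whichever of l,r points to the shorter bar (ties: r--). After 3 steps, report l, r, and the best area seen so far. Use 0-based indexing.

l=0 r=5: min(13,6)*5=30 best=30 *, r--
l=0 r=4: min(13,19)*4=52 best=52 *, l++
l=1 r=4: min(8,19)*3=24 best=52, l++

l=2, r=4, best area=52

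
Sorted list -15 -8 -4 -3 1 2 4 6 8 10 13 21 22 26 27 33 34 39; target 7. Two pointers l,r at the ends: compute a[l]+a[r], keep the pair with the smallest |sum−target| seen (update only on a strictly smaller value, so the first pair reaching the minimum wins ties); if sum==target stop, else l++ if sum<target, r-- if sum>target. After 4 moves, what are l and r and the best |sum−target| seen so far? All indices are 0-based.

l=0, r=13, best |Δ|=5

l=0 r=17: -15+39=24 d=17 *, r--
l=0 r=16: -15+34=19 d=12 *, r--
l=0 r=15: -15+33=18 d=11 *, r--
l=0 r=14: -15+27=12 d=5 *, r--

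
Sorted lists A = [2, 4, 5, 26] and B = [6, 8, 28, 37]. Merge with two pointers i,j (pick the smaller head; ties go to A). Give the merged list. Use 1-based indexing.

[2, 4, 5, 6, 8, 26, 28, 37]

[i=1,j=1] A[i]=2<=B[j]=6 take 2 → i++
[i=2,j=1] A[i]=4<=B[j]=6 take 4 → i++
[i=3,j=1] A[i]=5<=B[j]=6 take 5 → i++
[i=4,j=1] A[i]=26>B[j]=6 take 6 → j++
[i=4,j=2] A[i]=26>B[j]=8 take 8 → j++
[i=4,j=3] A[i]=26<=B[j]=28 take 26 → i++
[i=5,j=3] A done, take B[j]=28 → j++
[i=5,j=4] A done, take B[j]=37 → j++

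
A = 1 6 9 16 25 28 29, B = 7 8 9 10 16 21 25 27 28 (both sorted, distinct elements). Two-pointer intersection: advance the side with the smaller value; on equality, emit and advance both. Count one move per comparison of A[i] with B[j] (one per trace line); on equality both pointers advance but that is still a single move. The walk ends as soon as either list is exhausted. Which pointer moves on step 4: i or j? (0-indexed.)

i=0 j=0: 1<7, i++
i=1 j=0: 6<7, i++
i=2 j=0: 9>7, j++
i=2 j=1: 9>8, j++

j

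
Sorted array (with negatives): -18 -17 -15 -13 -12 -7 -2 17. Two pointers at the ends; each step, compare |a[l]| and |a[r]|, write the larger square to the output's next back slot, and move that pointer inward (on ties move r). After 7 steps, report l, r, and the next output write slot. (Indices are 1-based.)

l=1 r=8: |-18|>|17| out[8]=324, l++
l=2 r=8: |-17|<=|17| out[7]=289, r--
l=2 r=7: |-17|>|-2| out[6]=289, l++
l=3 r=7: |-15|>|-2| out[5]=225, l++
l=4 r=7: |-13|>|-2| out[4]=169, l++
l=5 r=7: |-12|>|-2| out[3]=144, l++
l=6 r=7: |-7|>|-2| out[2]=49, l++

l=7, r=7, next write slot=1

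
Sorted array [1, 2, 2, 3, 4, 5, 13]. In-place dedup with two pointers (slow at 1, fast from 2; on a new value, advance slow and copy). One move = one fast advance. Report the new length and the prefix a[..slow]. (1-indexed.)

length 6; prefix = [1, 2, 3, 4, 5, 13]

slow=1 fast=2: a[fast]=2≠a[slow]=1 write a[2]=2, slow++,fast++
slow=2 fast=3: a[fast]=2=a[slow] dup, fast++
slow=2 fast=4: a[fast]=3≠a[slow]=2 write a[3]=3, slow++,fast++
slow=3 fast=5: a[fast]=4≠a[slow]=3 write a[4]=4, slow++,fast++
slow=4 fast=6: a[fast]=5≠a[slow]=4 write a[5]=5, slow++,fast++
slow=5 fast=7: a[fast]=13≠a[slow]=5 write a[6]=13, slow++,fast++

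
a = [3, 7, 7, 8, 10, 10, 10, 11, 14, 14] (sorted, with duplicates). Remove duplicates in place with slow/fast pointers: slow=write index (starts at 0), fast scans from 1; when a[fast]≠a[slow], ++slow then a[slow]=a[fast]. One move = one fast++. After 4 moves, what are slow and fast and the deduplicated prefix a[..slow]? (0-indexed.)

(s=0,f=1) a[fast]=7≠a[slow]=3 write a[1]=7 → slow++,fast++
(s=1,f=2) a[fast]=7=a[slow] dup → fast++
(s=1,f=3) a[fast]=8≠a[slow]=7 write a[2]=8 → slow++,fast++
(s=2,f=4) a[fast]=10≠a[slow]=8 write a[3]=10 → slow++,fast++

slow=3, fast=5, prefix=[3, 7, 8, 10]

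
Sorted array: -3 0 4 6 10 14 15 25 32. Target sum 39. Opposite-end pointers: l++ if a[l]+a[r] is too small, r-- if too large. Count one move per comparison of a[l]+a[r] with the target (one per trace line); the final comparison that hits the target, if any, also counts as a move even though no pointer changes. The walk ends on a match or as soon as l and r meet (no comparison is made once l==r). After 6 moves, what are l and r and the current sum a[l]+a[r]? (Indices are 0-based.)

l=5, r=7, sum=39

l=0 r=8: -3+32=29 <39, l++
l=1 r=8: 0+32=32 <39, l++
l=2 r=8: 4+32=36 <39, l++
l=3 r=8: 6+32=38 <39, l++
l=4 r=8: 10+32=42 >39, r--
l=4 r=7: 10+25=35 <39, l++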